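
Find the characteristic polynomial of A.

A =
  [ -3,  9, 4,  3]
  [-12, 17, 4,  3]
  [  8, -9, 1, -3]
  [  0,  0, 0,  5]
x^4 - 20*x^3 + 150*x^2 - 500*x + 625

Expanding det(x·I − A) (e.g. by cofactor expansion or by noting that A is similar to its Jordan form J, which has the same characteristic polynomial as A) gives
  χ_A(x) = x^4 - 20*x^3 + 150*x^2 - 500*x + 625
which factors as (x - 5)^4. The eigenvalues (with algebraic multiplicities) are λ = 5 with multiplicity 4.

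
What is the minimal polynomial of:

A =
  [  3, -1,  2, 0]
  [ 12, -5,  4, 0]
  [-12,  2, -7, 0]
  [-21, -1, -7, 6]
x^3 - 27*x - 54

The characteristic polynomial is χ_A(x) = (x - 6)*(x + 3)^3, so the eigenvalues are known. The minimal polynomial is
  m_A(x) = Π_λ (x − λ)^{k_λ}
where k_λ is the size of the *largest* Jordan block for λ (equivalently, the smallest k with (A − λI)^k v = 0 for every generalised eigenvector v of λ).

  λ = -3: largest Jordan block has size 2, contributing (x + 3)^2
  λ = 6: largest Jordan block has size 1, contributing (x − 6)

So m_A(x) = (x - 6)*(x + 3)^2 = x^3 - 27*x - 54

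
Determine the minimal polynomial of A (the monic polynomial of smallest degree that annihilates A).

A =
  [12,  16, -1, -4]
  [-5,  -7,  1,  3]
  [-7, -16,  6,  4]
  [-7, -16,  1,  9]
x^3 - 15*x^2 + 75*x - 125

The characteristic polynomial is χ_A(x) = (x - 5)^4, so the eigenvalues are known. The minimal polynomial is
  m_A(x) = Π_λ (x − λ)^{k_λ}
where k_λ is the size of the *largest* Jordan block for λ (equivalently, the smallest k with (A − λI)^k v = 0 for every generalised eigenvector v of λ).

  λ = 5: largest Jordan block has size 3, contributing (x − 5)^3

So m_A(x) = (x - 5)^3 = x^3 - 15*x^2 + 75*x - 125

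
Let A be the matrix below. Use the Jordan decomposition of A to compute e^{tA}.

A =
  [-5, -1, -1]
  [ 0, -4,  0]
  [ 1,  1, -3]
e^{tA} =
  [-t*exp(-4*t) + exp(-4*t), -t*exp(-4*t), -t*exp(-4*t)]
  [0, exp(-4*t), 0]
  [t*exp(-4*t), t*exp(-4*t), t*exp(-4*t) + exp(-4*t)]

Strategy: write A = P · J · P⁻¹ where J is a Jordan canonical form, so e^{tA} = P · e^{tJ} · P⁻¹, and e^{tJ} can be computed block-by-block.

A has Jordan form
J =
  [-4,  1,  0]
  [ 0, -4,  0]
  [ 0,  0, -4]
(up to reordering of blocks).

Per-block formulas:
  For a 1×1 block at λ = -4: exp(t · [-4]) = [e^(-4t)].
  For a 2×2 Jordan block J_2(-4): exp(t · J_2(-4)) = e^(-4t)·(I + t·N), where N is the 2×2 nilpotent shift.

After assembling e^{tJ} and conjugating by P, we get:

e^{tA} =
  [-t*exp(-4*t) + exp(-4*t), -t*exp(-4*t), -t*exp(-4*t)]
  [0, exp(-4*t), 0]
  [t*exp(-4*t), t*exp(-4*t), t*exp(-4*t) + exp(-4*t)]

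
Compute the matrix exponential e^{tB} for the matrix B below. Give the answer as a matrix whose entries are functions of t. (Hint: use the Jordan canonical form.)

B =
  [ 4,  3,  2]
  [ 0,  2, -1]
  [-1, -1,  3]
e^{tB} =
  [-t^2*exp(3*t)/2 + t*exp(3*t) + exp(3*t), -t^2*exp(3*t) + 3*t*exp(3*t), -t^2*exp(3*t)/2 + 2*t*exp(3*t)]
  [t^2*exp(3*t)/2, t^2*exp(3*t) - t*exp(3*t) + exp(3*t), t^2*exp(3*t)/2 - t*exp(3*t)]
  [-t^2*exp(3*t)/2 - t*exp(3*t), -t^2*exp(3*t) - t*exp(3*t), -t^2*exp(3*t)/2 + exp(3*t)]

Strategy: write B = P · J · P⁻¹ where J is a Jordan canonical form, so e^{tB} = P · e^{tJ} · P⁻¹, and e^{tJ} can be computed block-by-block.

B has Jordan form
J =
  [3, 1, 0]
  [0, 3, 1]
  [0, 0, 3]
(up to reordering of blocks).

Per-block formulas:
  For a 3×3 Jordan block J_3(3): exp(t · J_3(3)) = e^(3t)·(I + t·N + (t^2/2)·N^2), where N is the 3×3 nilpotent shift.

After assembling e^{tJ} and conjugating by P, we get:

e^{tB} =
  [-t^2*exp(3*t)/2 + t*exp(3*t) + exp(3*t), -t^2*exp(3*t) + 3*t*exp(3*t), -t^2*exp(3*t)/2 + 2*t*exp(3*t)]
  [t^2*exp(3*t)/2, t^2*exp(3*t) - t*exp(3*t) + exp(3*t), t^2*exp(3*t)/2 - t*exp(3*t)]
  [-t^2*exp(3*t)/2 - t*exp(3*t), -t^2*exp(3*t) - t*exp(3*t), -t^2*exp(3*t)/2 + exp(3*t)]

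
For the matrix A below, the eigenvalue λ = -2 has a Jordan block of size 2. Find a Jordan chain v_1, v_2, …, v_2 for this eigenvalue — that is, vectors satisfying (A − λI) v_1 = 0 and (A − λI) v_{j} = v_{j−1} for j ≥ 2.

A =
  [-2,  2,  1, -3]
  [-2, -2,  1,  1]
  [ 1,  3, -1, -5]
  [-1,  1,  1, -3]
A Jordan chain for λ = -2 of length 2:
v_1 = (0, -2, 1, -1)ᵀ
v_2 = (1, 0, 0, 0)ᵀ

Let N = A − (-2)·I. We want v_2 with N^2 v_2 = 0 but N^1 v_2 ≠ 0; then v_{j-1} := N · v_j for j = 2, …, 2.

Pick v_2 = (1, 0, 0, 0)ᵀ.
Then v_1 = N · v_2 = (0, -2, 1, -1)ᵀ.

Sanity check: (A − (-2)·I) v_1 = (0, 0, 0, 0)ᵀ = 0. ✓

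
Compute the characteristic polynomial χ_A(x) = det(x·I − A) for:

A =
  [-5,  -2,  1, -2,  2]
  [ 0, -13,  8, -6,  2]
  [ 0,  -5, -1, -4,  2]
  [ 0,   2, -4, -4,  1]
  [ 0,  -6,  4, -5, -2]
x^5 + 25*x^4 + 250*x^3 + 1250*x^2 + 3125*x + 3125

Expanding det(x·I − A) (e.g. by cofactor expansion or by noting that A is similar to its Jordan form J, which has the same characteristic polynomial as A) gives
  χ_A(x) = x^5 + 25*x^4 + 250*x^3 + 1250*x^2 + 3125*x + 3125
which factors as (x + 5)^5. The eigenvalues (with algebraic multiplicities) are λ = -5 with multiplicity 5.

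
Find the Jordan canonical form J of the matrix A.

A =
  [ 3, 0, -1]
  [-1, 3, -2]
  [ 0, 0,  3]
J_3(3)

The characteristic polynomial is
  det(x·I − A) = x^3 - 9*x^2 + 27*x - 27 = (x - 3)^3

Eigenvalues and multiplicities (the geometric multiplicity of λ is n − rank(A − λI), which equals the number of Jordan blocks for λ):
  λ = 3: algebraic multiplicity = 3, geometric multiplicity = 1

Determining the block sizes for each eigenvalue:
  λ = 3: one block (gm = 1), so the single block has size am = 3 → block sizes [3]

Assembling the blocks gives a Jordan form
J =
  [3, 1, 0]
  [0, 3, 1]
  [0, 0, 3]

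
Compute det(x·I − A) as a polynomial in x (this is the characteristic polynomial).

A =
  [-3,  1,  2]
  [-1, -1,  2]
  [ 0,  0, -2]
x^3 + 6*x^2 + 12*x + 8

Expanding det(x·I − A) (e.g. by cofactor expansion or by noting that A is similar to its Jordan form J, which has the same characteristic polynomial as A) gives
  χ_A(x) = x^3 + 6*x^2 + 12*x + 8
which factors as (x + 2)^3. The eigenvalues (with algebraic multiplicities) are λ = -2 with multiplicity 3.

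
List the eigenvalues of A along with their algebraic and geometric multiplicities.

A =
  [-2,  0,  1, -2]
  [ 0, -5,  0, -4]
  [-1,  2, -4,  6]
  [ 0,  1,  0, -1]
λ = -3: alg = 4, geom = 2

Step 1 — factor the characteristic polynomial to read off the algebraic multiplicities:
  χ_A(x) = (x + 3)^4

Step 2 — compute geometric multiplicities via the rank-nullity identity g(λ) = n − rank(A − λI):
  rank(A − (-3)·I) = 2, so dim ker(A − (-3)·I) = n − 2 = 2

Summary:
  λ = -3: algebraic multiplicity = 4, geometric multiplicity = 2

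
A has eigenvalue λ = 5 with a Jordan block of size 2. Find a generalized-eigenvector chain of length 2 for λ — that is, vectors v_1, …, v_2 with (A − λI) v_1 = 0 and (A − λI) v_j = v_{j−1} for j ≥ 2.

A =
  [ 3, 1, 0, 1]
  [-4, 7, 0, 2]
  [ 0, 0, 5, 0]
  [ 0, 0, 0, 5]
A Jordan chain for λ = 5 of length 2:
v_1 = (-2, -4, 0, 0)ᵀ
v_2 = (1, 0, 0, 0)ᵀ

Let N = A − (5)·I. We want v_2 with N^2 v_2 = 0 but N^1 v_2 ≠ 0; then v_{j-1} := N · v_j for j = 2, …, 2.

Pick v_2 = (1, 0, 0, 0)ᵀ.
Then v_1 = N · v_2 = (-2, -4, 0, 0)ᵀ.

Sanity check: (A − (5)·I) v_1 = (0, 0, 0, 0)ᵀ = 0. ✓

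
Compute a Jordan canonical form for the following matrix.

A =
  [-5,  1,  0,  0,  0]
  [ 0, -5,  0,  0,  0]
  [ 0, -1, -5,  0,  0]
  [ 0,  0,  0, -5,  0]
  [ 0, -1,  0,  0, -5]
J_2(-5) ⊕ J_1(-5) ⊕ J_1(-5) ⊕ J_1(-5)

The characteristic polynomial is
  det(x·I − A) = x^5 + 25*x^4 + 250*x^3 + 1250*x^2 + 3125*x + 3125 = (x + 5)^5

Eigenvalues and multiplicities (the geometric multiplicity of λ is n − rank(A − λI), which equals the number of Jordan blocks for λ):
  λ = -5: algebraic multiplicity = 5, geometric multiplicity = 4

Determining the block sizes for each eigenvalue:
  λ = -5: 4 blocks summing to 5 forces exactly one block of size 2 and the rest size 1 → block sizes [2, 1, 1, 1]

Assembling the blocks gives a Jordan form
J =
  [-5,  1,  0,  0,  0]
  [ 0, -5,  0,  0,  0]
  [ 0,  0, -5,  0,  0]
  [ 0,  0,  0, -5,  0]
  [ 0,  0,  0,  0, -5]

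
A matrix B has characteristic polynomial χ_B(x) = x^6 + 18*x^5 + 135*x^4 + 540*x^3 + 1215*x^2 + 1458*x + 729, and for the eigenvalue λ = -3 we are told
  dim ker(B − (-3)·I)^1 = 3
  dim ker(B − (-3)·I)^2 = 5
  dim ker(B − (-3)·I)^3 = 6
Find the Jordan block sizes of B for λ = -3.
Block sizes for λ = -3: [3, 2, 1]

From the dimensions of kernels of powers, the number of Jordan blocks of size at least j is d_j − d_{j−1} where d_j = dim ker(N^j) (with d_0 = 0). Computing the differences gives [3, 2, 1].
The number of blocks of size exactly k is (#blocks of size ≥ k) − (#blocks of size ≥ k + 1), so the partition is: 1 block(s) of size 1, 1 block(s) of size 2, 1 block(s) of size 3.
In nonincreasing order the block sizes are [3, 2, 1].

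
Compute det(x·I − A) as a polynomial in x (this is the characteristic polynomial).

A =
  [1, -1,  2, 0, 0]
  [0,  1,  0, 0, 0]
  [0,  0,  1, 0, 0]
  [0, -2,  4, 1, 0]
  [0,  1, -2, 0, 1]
x^5 - 5*x^4 + 10*x^3 - 10*x^2 + 5*x - 1

Expanding det(x·I − A) (e.g. by cofactor expansion or by noting that A is similar to its Jordan form J, which has the same characteristic polynomial as A) gives
  χ_A(x) = x^5 - 5*x^4 + 10*x^3 - 10*x^2 + 5*x - 1
which factors as (x - 1)^5. The eigenvalues (with algebraic multiplicities) are λ = 1 with multiplicity 5.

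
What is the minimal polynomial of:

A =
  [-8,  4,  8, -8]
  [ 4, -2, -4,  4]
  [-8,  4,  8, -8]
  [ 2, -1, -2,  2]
x^2

The characteristic polynomial is χ_A(x) = x^4, so the eigenvalues are known. The minimal polynomial is
  m_A(x) = Π_λ (x − λ)^{k_λ}
where k_λ is the size of the *largest* Jordan block for λ (equivalently, the smallest k with (A − λI)^k v = 0 for every generalised eigenvector v of λ).

  λ = 0: largest Jordan block has size 2, contributing (x − 0)^2

So m_A(x) = x^2 = x^2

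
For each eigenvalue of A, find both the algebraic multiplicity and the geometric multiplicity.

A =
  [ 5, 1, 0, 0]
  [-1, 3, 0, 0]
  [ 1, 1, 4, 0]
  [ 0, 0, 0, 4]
λ = 4: alg = 4, geom = 3

Step 1 — factor the characteristic polynomial to read off the algebraic multiplicities:
  χ_A(x) = (x - 4)^4

Step 2 — compute geometric multiplicities via the rank-nullity identity g(λ) = n − rank(A − λI):
  rank(A − (4)·I) = 1, so dim ker(A − (4)·I) = n − 1 = 3

Summary:
  λ = 4: algebraic multiplicity = 4, geometric multiplicity = 3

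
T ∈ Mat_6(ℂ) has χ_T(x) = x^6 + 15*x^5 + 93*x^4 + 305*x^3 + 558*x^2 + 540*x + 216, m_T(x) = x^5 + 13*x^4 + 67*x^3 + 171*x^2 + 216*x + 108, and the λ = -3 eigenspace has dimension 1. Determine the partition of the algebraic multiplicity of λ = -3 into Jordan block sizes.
Block sizes for λ = -3: [3]

Step 1 — from the characteristic polynomial, algebraic multiplicity of λ = -3 is 3. From dim ker(T − (-3)·I) = 1, there are exactly 1 Jordan blocks for λ = -3.
Step 2 — from the minimal polynomial, the factor (x + 3)^3 tells us the largest block for λ = -3 has size 3.
Step 3 — with total size 3, 1 blocks, and largest block 3, the block sizes (in nonincreasing order) are [3].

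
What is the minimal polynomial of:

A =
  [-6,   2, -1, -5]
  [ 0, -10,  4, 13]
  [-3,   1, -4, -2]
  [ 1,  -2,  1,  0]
x^3 + 15*x^2 + 75*x + 125

The characteristic polynomial is χ_A(x) = (x + 5)^4, so the eigenvalues are known. The minimal polynomial is
  m_A(x) = Π_λ (x − λ)^{k_λ}
where k_λ is the size of the *largest* Jordan block for λ (equivalently, the smallest k with (A − λI)^k v = 0 for every generalised eigenvector v of λ).

  λ = -5: largest Jordan block has size 3, contributing (x + 5)^3

So m_A(x) = (x + 5)^3 = x^3 + 15*x^2 + 75*x + 125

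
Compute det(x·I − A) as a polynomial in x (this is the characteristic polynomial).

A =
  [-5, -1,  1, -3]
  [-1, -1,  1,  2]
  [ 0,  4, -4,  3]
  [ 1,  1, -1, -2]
x^4 + 12*x^3 + 48*x^2 + 64*x

Expanding det(x·I − A) (e.g. by cofactor expansion or by noting that A is similar to its Jordan form J, which has the same characteristic polynomial as A) gives
  χ_A(x) = x^4 + 12*x^3 + 48*x^2 + 64*x
which factors as x*(x + 4)^3. The eigenvalues (with algebraic multiplicities) are λ = -4 with multiplicity 3, λ = 0 with multiplicity 1.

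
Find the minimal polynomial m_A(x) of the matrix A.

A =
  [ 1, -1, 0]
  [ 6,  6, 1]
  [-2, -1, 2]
x^3 - 9*x^2 + 27*x - 27

The characteristic polynomial is χ_A(x) = (x - 3)^3, so the eigenvalues are known. The minimal polynomial is
  m_A(x) = Π_λ (x − λ)^{k_λ}
where k_λ is the size of the *largest* Jordan block for λ (equivalently, the smallest k with (A − λI)^k v = 0 for every generalised eigenvector v of λ).

  λ = 3: largest Jordan block has size 3, contributing (x − 3)^3

So m_A(x) = (x - 3)^3 = x^3 - 9*x^2 + 27*x - 27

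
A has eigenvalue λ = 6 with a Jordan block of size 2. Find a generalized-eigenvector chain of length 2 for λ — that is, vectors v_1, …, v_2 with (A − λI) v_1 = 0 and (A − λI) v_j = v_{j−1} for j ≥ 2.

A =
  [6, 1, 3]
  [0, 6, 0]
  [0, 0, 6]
A Jordan chain for λ = 6 of length 2:
v_1 = (1, 0, 0)ᵀ
v_2 = (0, 1, 0)ᵀ

Let N = A − (6)·I. We want v_2 with N^2 v_2 = 0 but N^1 v_2 ≠ 0; then v_{j-1} := N · v_j for j = 2, …, 2.

Pick v_2 = (0, 1, 0)ᵀ.
Then v_1 = N · v_2 = (1, 0, 0)ᵀ.

Sanity check: (A − (6)·I) v_1 = (0, 0, 0)ᵀ = 0. ✓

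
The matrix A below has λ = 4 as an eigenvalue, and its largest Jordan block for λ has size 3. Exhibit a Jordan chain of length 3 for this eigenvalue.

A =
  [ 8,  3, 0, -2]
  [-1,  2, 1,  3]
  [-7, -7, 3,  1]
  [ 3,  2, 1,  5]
A Jordan chain for λ = 4 of length 3:
v_1 = (3, 0, -15, 6)ᵀ
v_2 = (-2, 3, 7, -1)ᵀ
v_3 = (1, -2, 0, 0)ᵀ

Let N = A − (4)·I. We want v_3 with N^3 v_3 = 0 but N^2 v_3 ≠ 0; then v_{j-1} := N · v_j for j = 3, …, 2.

Pick v_3 = (1, -2, 0, 0)ᵀ.
Then v_2 = N · v_3 = (-2, 3, 7, -1)ᵀ.
Then v_1 = N · v_2 = (3, 0, -15, 6)ᵀ.

Sanity check: (A − (4)·I) v_1 = (0, 0, 0, 0)ᵀ = 0. ✓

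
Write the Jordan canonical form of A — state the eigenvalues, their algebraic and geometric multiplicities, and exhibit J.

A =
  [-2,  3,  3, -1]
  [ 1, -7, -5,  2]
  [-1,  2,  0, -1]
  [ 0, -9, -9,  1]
J_2(-2) ⊕ J_2(-2)

The characteristic polynomial is
  det(x·I − A) = x^4 + 8*x^3 + 24*x^2 + 32*x + 16 = (x + 2)^4

Eigenvalues and multiplicities (the geometric multiplicity of λ is n − rank(A − λI), which equals the number of Jordan blocks for λ):
  λ = -2: algebraic multiplicity = 4, geometric multiplicity = 2

Determining the block sizes for each eigenvalue:
  λ = -2: with am = 4 and gm = 2, the partition is not yet determined (e.g. several partitions of 4 into 2 parts exist). Let N = A − (-2)·I. Computing rank(N^1) = 2, rank(N^2) = 0; the number of blocks of size ≥ j is rank(N^{j−1}) − rank(N^j), giving [2, 2]. So we have 2 block(s) of size 2 → block sizes [2, 2]

Assembling the blocks gives a Jordan form
J =
  [-2,  1,  0,  0]
  [ 0, -2,  0,  0]
  [ 0,  0, -2,  1]
  [ 0,  0,  0, -2]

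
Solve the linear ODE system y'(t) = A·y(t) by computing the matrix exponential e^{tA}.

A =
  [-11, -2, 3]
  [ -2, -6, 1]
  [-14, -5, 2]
e^{tA} =
  [-t^2*exp(-5*t) - 6*t*exp(-5*t) + exp(-5*t), -t^2*exp(-5*t)/2 - 2*t*exp(-5*t), t^2*exp(-5*t)/2 + 3*t*exp(-5*t)]
  [-2*t*exp(-5*t), -t*exp(-5*t) + exp(-5*t), t*exp(-5*t)]
  [-2*t^2*exp(-5*t) - 14*t*exp(-5*t), -t^2*exp(-5*t) - 5*t*exp(-5*t), t^2*exp(-5*t) + 7*t*exp(-5*t) + exp(-5*t)]

Strategy: write A = P · J · P⁻¹ where J is a Jordan canonical form, so e^{tA} = P · e^{tJ} · P⁻¹, and e^{tJ} can be computed block-by-block.

A has Jordan form
J =
  [-5,  1,  0]
  [ 0, -5,  1]
  [ 0,  0, -5]
(up to reordering of blocks).

Per-block formulas:
  For a 3×3 Jordan block J_3(-5): exp(t · J_3(-5)) = e^(-5t)·(I + t·N + (t^2/2)·N^2), where N is the 3×3 nilpotent shift.

After assembling e^{tJ} and conjugating by P, we get:

e^{tA} =
  [-t^2*exp(-5*t) - 6*t*exp(-5*t) + exp(-5*t), -t^2*exp(-5*t)/2 - 2*t*exp(-5*t), t^2*exp(-5*t)/2 + 3*t*exp(-5*t)]
  [-2*t*exp(-5*t), -t*exp(-5*t) + exp(-5*t), t*exp(-5*t)]
  [-2*t^2*exp(-5*t) - 14*t*exp(-5*t), -t^2*exp(-5*t) - 5*t*exp(-5*t), t^2*exp(-5*t) + 7*t*exp(-5*t) + exp(-5*t)]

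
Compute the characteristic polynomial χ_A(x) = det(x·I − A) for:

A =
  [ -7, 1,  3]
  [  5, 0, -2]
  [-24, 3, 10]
x^3 - 3*x^2 + 3*x - 1

Expanding det(x·I − A) (e.g. by cofactor expansion or by noting that A is similar to its Jordan form J, which has the same characteristic polynomial as A) gives
  χ_A(x) = x^3 - 3*x^2 + 3*x - 1
which factors as (x - 1)^3. The eigenvalues (with algebraic multiplicities) are λ = 1 with multiplicity 3.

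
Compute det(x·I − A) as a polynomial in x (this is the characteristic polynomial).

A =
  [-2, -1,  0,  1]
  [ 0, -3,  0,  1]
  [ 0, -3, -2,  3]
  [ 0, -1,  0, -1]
x^4 + 8*x^3 + 24*x^2 + 32*x + 16

Expanding det(x·I − A) (e.g. by cofactor expansion or by noting that A is similar to its Jordan form J, which has the same characteristic polynomial as A) gives
  χ_A(x) = x^4 + 8*x^3 + 24*x^2 + 32*x + 16
which factors as (x + 2)^4. The eigenvalues (with algebraic multiplicities) are λ = -2 with multiplicity 4.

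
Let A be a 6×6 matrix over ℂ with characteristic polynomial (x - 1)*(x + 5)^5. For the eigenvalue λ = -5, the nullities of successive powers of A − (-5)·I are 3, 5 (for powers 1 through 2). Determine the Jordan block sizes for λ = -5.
Block sizes for λ = -5: [2, 2, 1]

From the dimensions of kernels of powers, the number of Jordan blocks of size at least j is d_j − d_{j−1} where d_j = dim ker(N^j) (with d_0 = 0). Computing the differences gives [3, 2].
The number of blocks of size exactly k is (#blocks of size ≥ k) − (#blocks of size ≥ k + 1), so the partition is: 1 block(s) of size 1, 2 block(s) of size 2.
In nonincreasing order the block sizes are [2, 2, 1].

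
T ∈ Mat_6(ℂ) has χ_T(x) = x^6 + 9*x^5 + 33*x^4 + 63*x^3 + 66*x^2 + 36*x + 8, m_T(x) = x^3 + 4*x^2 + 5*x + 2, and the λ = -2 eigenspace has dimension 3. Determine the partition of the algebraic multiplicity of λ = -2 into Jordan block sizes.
Block sizes for λ = -2: [1, 1, 1]

Step 1 — from the characteristic polynomial, algebraic multiplicity of λ = -2 is 3. From dim ker(T − (-2)·I) = 3, there are exactly 3 Jordan blocks for λ = -2.
Step 2 — from the minimal polynomial, the factor (x + 2) tells us the largest block for λ = -2 has size 1.
Step 3 — with total size 3, 3 blocks, and largest block 1, the block sizes (in nonincreasing order) are [1, 1, 1].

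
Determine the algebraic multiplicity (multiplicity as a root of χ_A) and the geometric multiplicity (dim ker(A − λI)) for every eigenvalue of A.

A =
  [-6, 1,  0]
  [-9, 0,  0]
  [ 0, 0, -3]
λ = -3: alg = 3, geom = 2

Step 1 — factor the characteristic polynomial to read off the algebraic multiplicities:
  χ_A(x) = (x + 3)^3

Step 2 — compute geometric multiplicities via the rank-nullity identity g(λ) = n − rank(A − λI):
  rank(A − (-3)·I) = 1, so dim ker(A − (-3)·I) = n − 1 = 2

Summary:
  λ = -3: algebraic multiplicity = 3, geometric multiplicity = 2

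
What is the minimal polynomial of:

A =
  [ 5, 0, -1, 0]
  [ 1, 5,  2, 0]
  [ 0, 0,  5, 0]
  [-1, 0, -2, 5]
x^3 - 15*x^2 + 75*x - 125

The characteristic polynomial is χ_A(x) = (x - 5)^4, so the eigenvalues are known. The minimal polynomial is
  m_A(x) = Π_λ (x − λ)^{k_λ}
where k_λ is the size of the *largest* Jordan block for λ (equivalently, the smallest k with (A − λI)^k v = 0 for every generalised eigenvector v of λ).

  λ = 5: largest Jordan block has size 3, contributing (x − 5)^3

So m_A(x) = (x - 5)^3 = x^3 - 15*x^2 + 75*x - 125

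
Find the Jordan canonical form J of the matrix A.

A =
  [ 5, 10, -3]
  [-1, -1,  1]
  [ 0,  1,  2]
J_3(2)

The characteristic polynomial is
  det(x·I − A) = x^3 - 6*x^2 + 12*x - 8 = (x - 2)^3

Eigenvalues and multiplicities (the geometric multiplicity of λ is n − rank(A − λI), which equals the number of Jordan blocks for λ):
  λ = 2: algebraic multiplicity = 3, geometric multiplicity = 1

Determining the block sizes for each eigenvalue:
  λ = 2: one block (gm = 1), so the single block has size am = 3 → block sizes [3]

Assembling the blocks gives a Jordan form
J =
  [2, 1, 0]
  [0, 2, 1]
  [0, 0, 2]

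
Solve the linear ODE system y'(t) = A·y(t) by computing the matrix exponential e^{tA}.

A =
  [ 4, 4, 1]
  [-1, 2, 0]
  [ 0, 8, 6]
e^{tA} =
  [-2*t^2*exp(4*t) + exp(4*t), 4*t*exp(4*t), t^2*exp(4*t) + t*exp(4*t)]
  [t^2*exp(4*t) - t*exp(4*t), -2*t*exp(4*t) + exp(4*t), -t^2*exp(4*t)/2]
  [-4*t^2*exp(4*t), 8*t*exp(4*t), 2*t^2*exp(4*t) + 2*t*exp(4*t) + exp(4*t)]

Strategy: write A = P · J · P⁻¹ where J is a Jordan canonical form, so e^{tA} = P · e^{tJ} · P⁻¹, and e^{tJ} can be computed block-by-block.

A has Jordan form
J =
  [4, 1, 0]
  [0, 4, 1]
  [0, 0, 4]
(up to reordering of blocks).

Per-block formulas:
  For a 3×3 Jordan block J_3(4): exp(t · J_3(4)) = e^(4t)·(I + t·N + (t^2/2)·N^2), where N is the 3×3 nilpotent shift.

After assembling e^{tJ} and conjugating by P, we get:

e^{tA} =
  [-2*t^2*exp(4*t) + exp(4*t), 4*t*exp(4*t), t^2*exp(4*t) + t*exp(4*t)]
  [t^2*exp(4*t) - t*exp(4*t), -2*t*exp(4*t) + exp(4*t), -t^2*exp(4*t)/2]
  [-4*t^2*exp(4*t), 8*t*exp(4*t), 2*t^2*exp(4*t) + 2*t*exp(4*t) + exp(4*t)]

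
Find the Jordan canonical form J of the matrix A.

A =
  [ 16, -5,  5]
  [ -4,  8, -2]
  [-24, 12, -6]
J_2(6) ⊕ J_1(6)

The characteristic polynomial is
  det(x·I − A) = x^3 - 18*x^2 + 108*x - 216 = (x - 6)^3

Eigenvalues and multiplicities (the geometric multiplicity of λ is n − rank(A − λI), which equals the number of Jordan blocks for λ):
  λ = 6: algebraic multiplicity = 3, geometric multiplicity = 2

Determining the block sizes for each eigenvalue:
  λ = 6: 2 blocks summing to 3 forces exactly one block of size 2 and the rest size 1 → block sizes [2, 1]

Assembling the blocks gives a Jordan form
J =
  [6, 1, 0]
  [0, 6, 0]
  [0, 0, 6]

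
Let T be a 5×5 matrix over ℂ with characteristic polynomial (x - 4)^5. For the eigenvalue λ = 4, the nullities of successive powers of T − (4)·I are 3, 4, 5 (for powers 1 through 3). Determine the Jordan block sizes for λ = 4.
Block sizes for λ = 4: [3, 1, 1]

From the dimensions of kernels of powers, the number of Jordan blocks of size at least j is d_j − d_{j−1} where d_j = dim ker(N^j) (with d_0 = 0). Computing the differences gives [3, 1, 1].
The number of blocks of size exactly k is (#blocks of size ≥ k) − (#blocks of size ≥ k + 1), so the partition is: 2 block(s) of size 1, 1 block(s) of size 3.
In nonincreasing order the block sizes are [3, 1, 1].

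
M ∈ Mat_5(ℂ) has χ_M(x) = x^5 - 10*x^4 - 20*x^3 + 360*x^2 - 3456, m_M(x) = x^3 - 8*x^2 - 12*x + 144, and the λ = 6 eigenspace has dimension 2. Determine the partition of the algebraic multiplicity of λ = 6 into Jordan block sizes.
Block sizes for λ = 6: [2, 1]

Step 1 — from the characteristic polynomial, algebraic multiplicity of λ = 6 is 3. From dim ker(M − (6)·I) = 2, there are exactly 2 Jordan blocks for λ = 6.
Step 2 — from the minimal polynomial, the factor (x − 6)^2 tells us the largest block for λ = 6 has size 2.
Step 3 — with total size 3, 2 blocks, and largest block 2, the block sizes (in nonincreasing order) are [2, 1].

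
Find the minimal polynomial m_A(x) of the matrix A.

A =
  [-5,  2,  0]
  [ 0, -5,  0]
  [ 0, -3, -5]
x^2 + 10*x + 25

The characteristic polynomial is χ_A(x) = (x + 5)^3, so the eigenvalues are known. The minimal polynomial is
  m_A(x) = Π_λ (x − λ)^{k_λ}
where k_λ is the size of the *largest* Jordan block for λ (equivalently, the smallest k with (A − λI)^k v = 0 for every generalised eigenvector v of λ).

  λ = -5: largest Jordan block has size 2, contributing (x + 5)^2

So m_A(x) = (x + 5)^2 = x^2 + 10*x + 25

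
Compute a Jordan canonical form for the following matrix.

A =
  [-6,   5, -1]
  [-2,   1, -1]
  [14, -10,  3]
J_1(-4) ⊕ J_2(1)

The characteristic polynomial is
  det(x·I − A) = x^3 + 2*x^2 - 7*x + 4 = (x - 1)^2*(x + 4)

Eigenvalues and multiplicities (the geometric multiplicity of λ is n − rank(A − λI), which equals the number of Jordan blocks for λ):
  λ = -4: algebraic multiplicity = 1, geometric multiplicity = 1
  λ = 1: algebraic multiplicity = 2, geometric multiplicity = 1

Determining the block sizes for each eigenvalue:
  λ = -4: one block (gm = 1), so the single block has size am = 1 → block sizes [1]
  λ = 1: one block (gm = 1), so the single block has size am = 2 → block sizes [2]

Assembling the blocks gives a Jordan form
J =
  [-4, 0, 0]
  [ 0, 1, 1]
  [ 0, 0, 1]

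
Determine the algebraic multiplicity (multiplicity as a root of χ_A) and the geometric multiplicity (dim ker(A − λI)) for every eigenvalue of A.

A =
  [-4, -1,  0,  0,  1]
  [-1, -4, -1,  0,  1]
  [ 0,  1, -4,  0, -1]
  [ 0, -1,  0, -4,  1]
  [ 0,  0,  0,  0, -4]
λ = -4: alg = 5, geom = 3

Step 1 — factor the characteristic polynomial to read off the algebraic multiplicities:
  χ_A(x) = (x + 4)^5

Step 2 — compute geometric multiplicities via the rank-nullity identity g(λ) = n − rank(A − λI):
  rank(A − (-4)·I) = 2, so dim ker(A − (-4)·I) = n − 2 = 3

Summary:
  λ = -4: algebraic multiplicity = 5, geometric multiplicity = 3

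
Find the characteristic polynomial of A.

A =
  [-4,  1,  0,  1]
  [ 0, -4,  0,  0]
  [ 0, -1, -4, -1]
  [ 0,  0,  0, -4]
x^4 + 16*x^3 + 96*x^2 + 256*x + 256

Expanding det(x·I − A) (e.g. by cofactor expansion or by noting that A is similar to its Jordan form J, which has the same characteristic polynomial as A) gives
  χ_A(x) = x^4 + 16*x^3 + 96*x^2 + 256*x + 256
which factors as (x + 4)^4. The eigenvalues (with algebraic multiplicities) are λ = -4 with multiplicity 4.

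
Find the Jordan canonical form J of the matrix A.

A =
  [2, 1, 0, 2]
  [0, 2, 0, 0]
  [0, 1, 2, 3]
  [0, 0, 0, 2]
J_2(2) ⊕ J_2(2)

The characteristic polynomial is
  det(x·I − A) = x^4 - 8*x^3 + 24*x^2 - 32*x + 16 = (x - 2)^4

Eigenvalues and multiplicities (the geometric multiplicity of λ is n − rank(A − λI), which equals the number of Jordan blocks for λ):
  λ = 2: algebraic multiplicity = 4, geometric multiplicity = 2

Determining the block sizes for each eigenvalue:
  λ = 2: with am = 4 and gm = 2, the partition is not yet determined (e.g. several partitions of 4 into 2 parts exist). Let N = A − (2)·I. Computing rank(N^1) = 2, rank(N^2) = 0; the number of blocks of size ≥ j is rank(N^{j−1}) − rank(N^j), giving [2, 2]. So we have 2 block(s) of size 2 → block sizes [2, 2]

Assembling the blocks gives a Jordan form
J =
  [2, 1, 0, 0]
  [0, 2, 0, 0]
  [0, 0, 2, 1]
  [0, 0, 0, 2]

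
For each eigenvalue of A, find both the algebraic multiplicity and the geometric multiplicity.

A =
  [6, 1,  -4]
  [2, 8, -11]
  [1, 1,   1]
λ = 5: alg = 3, geom = 1

Step 1 — factor the characteristic polynomial to read off the algebraic multiplicities:
  χ_A(x) = (x - 5)^3

Step 2 — compute geometric multiplicities via the rank-nullity identity g(λ) = n − rank(A − λI):
  rank(A − (5)·I) = 2, so dim ker(A − (5)·I) = n − 2 = 1

Summary:
  λ = 5: algebraic multiplicity = 3, geometric multiplicity = 1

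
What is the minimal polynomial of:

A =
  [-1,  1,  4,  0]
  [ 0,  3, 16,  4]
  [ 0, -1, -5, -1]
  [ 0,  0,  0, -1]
x^2 + 2*x + 1

The characteristic polynomial is χ_A(x) = (x + 1)^4, so the eigenvalues are known. The minimal polynomial is
  m_A(x) = Π_λ (x − λ)^{k_λ}
where k_λ is the size of the *largest* Jordan block for λ (equivalently, the smallest k with (A − λI)^k v = 0 for every generalised eigenvector v of λ).

  λ = -1: largest Jordan block has size 2, contributing (x + 1)^2

So m_A(x) = (x + 1)^2 = x^2 + 2*x + 1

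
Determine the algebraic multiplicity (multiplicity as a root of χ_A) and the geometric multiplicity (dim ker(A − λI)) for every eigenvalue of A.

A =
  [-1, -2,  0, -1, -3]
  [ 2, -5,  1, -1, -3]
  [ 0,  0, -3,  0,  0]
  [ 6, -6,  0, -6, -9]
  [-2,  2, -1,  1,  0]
λ = -3: alg = 5, geom = 3

Step 1 — factor the characteristic polynomial to read off the algebraic multiplicities:
  χ_A(x) = (x + 3)^5

Step 2 — compute geometric multiplicities via the rank-nullity identity g(λ) = n − rank(A − λI):
  rank(A − (-3)·I) = 2, so dim ker(A − (-3)·I) = n − 2 = 3

Summary:
  λ = -3: algebraic multiplicity = 5, geometric multiplicity = 3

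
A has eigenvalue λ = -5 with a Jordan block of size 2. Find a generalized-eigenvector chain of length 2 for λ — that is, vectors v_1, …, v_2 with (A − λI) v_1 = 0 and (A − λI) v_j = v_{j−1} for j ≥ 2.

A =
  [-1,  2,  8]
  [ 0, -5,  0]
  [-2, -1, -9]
A Jordan chain for λ = -5 of length 2:
v_1 = (4, 0, -2)ᵀ
v_2 = (1, 0, 0)ᵀ

Let N = A − (-5)·I. We want v_2 with N^2 v_2 = 0 but N^1 v_2 ≠ 0; then v_{j-1} := N · v_j for j = 2, …, 2.

Pick v_2 = (1, 0, 0)ᵀ.
Then v_1 = N · v_2 = (4, 0, -2)ᵀ.

Sanity check: (A − (-5)·I) v_1 = (0, 0, 0)ᵀ = 0. ✓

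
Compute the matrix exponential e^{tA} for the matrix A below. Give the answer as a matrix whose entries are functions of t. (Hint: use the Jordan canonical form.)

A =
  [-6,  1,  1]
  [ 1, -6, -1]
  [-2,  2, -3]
e^{tA} =
  [-t*exp(-5*t) + exp(-5*t), t*exp(-5*t), t*exp(-5*t)]
  [t*exp(-5*t), -t*exp(-5*t) + exp(-5*t), -t*exp(-5*t)]
  [-2*t*exp(-5*t), 2*t*exp(-5*t), 2*t*exp(-5*t) + exp(-5*t)]

Strategy: write A = P · J · P⁻¹ where J is a Jordan canonical form, so e^{tA} = P · e^{tJ} · P⁻¹, and e^{tJ} can be computed block-by-block.

A has Jordan form
J =
  [-5,  1,  0]
  [ 0, -5,  0]
  [ 0,  0, -5]
(up to reordering of blocks).

Per-block formulas:
  For a 2×2 Jordan block J_2(-5): exp(t · J_2(-5)) = e^(-5t)·(I + t·N), where N is the 2×2 nilpotent shift.
  For a 1×1 block at λ = -5: exp(t · [-5]) = [e^(-5t)].

After assembling e^{tJ} and conjugating by P, we get:

e^{tA} =
  [-t*exp(-5*t) + exp(-5*t), t*exp(-5*t), t*exp(-5*t)]
  [t*exp(-5*t), -t*exp(-5*t) + exp(-5*t), -t*exp(-5*t)]
  [-2*t*exp(-5*t), 2*t*exp(-5*t), 2*t*exp(-5*t) + exp(-5*t)]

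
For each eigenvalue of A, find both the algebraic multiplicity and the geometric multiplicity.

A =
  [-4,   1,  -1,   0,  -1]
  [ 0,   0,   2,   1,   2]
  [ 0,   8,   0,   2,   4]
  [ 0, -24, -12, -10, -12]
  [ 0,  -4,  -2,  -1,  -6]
λ = -4: alg = 5, geom = 3

Step 1 — factor the characteristic polynomial to read off the algebraic multiplicities:
  χ_A(x) = (x + 4)^5

Step 2 — compute geometric multiplicities via the rank-nullity identity g(λ) = n − rank(A − λI):
  rank(A − (-4)·I) = 2, so dim ker(A − (-4)·I) = n − 2 = 3

Summary:
  λ = -4: algebraic multiplicity = 5, geometric multiplicity = 3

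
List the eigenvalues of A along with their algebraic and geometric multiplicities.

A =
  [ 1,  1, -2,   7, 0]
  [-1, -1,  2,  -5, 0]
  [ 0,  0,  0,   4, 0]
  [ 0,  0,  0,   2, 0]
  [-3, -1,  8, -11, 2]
λ = 0: alg = 3, geom = 2; λ = 2: alg = 2, geom = 2

Step 1 — factor the characteristic polynomial to read off the algebraic multiplicities:
  χ_A(x) = x^3*(x - 2)^2

Step 2 — compute geometric multiplicities via the rank-nullity identity g(λ) = n − rank(A − λI):
  rank(A − (0)·I) = 3, so dim ker(A − (0)·I) = n − 3 = 2
  rank(A − (2)·I) = 3, so dim ker(A − (2)·I) = n − 3 = 2

Summary:
  λ = 0: algebraic multiplicity = 3, geometric multiplicity = 2
  λ = 2: algebraic multiplicity = 2, geometric multiplicity = 2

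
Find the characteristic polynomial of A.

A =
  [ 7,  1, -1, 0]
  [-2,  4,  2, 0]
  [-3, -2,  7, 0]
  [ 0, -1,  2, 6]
x^4 - 24*x^3 + 216*x^2 - 864*x + 1296

Expanding det(x·I − A) (e.g. by cofactor expansion or by noting that A is similar to its Jordan form J, which has the same characteristic polynomial as A) gives
  χ_A(x) = x^4 - 24*x^3 + 216*x^2 - 864*x + 1296
which factors as (x - 6)^4. The eigenvalues (with algebraic multiplicities) are λ = 6 with multiplicity 4.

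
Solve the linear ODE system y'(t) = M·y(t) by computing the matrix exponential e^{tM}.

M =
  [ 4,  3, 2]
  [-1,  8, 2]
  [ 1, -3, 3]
e^{tM} =
  [-t*exp(5*t) + exp(5*t), 3*t*exp(5*t), 2*t*exp(5*t)]
  [-t*exp(5*t), 3*t*exp(5*t) + exp(5*t), 2*t*exp(5*t)]
  [t*exp(5*t), -3*t*exp(5*t), -2*t*exp(5*t) + exp(5*t)]

Strategy: write M = P · J · P⁻¹ where J is a Jordan canonical form, so e^{tM} = P · e^{tJ} · P⁻¹, and e^{tJ} can be computed block-by-block.

M has Jordan form
J =
  [5, 1, 0]
  [0, 5, 0]
  [0, 0, 5]
(up to reordering of blocks).

Per-block formulas:
  For a 1×1 block at λ = 5: exp(t · [5]) = [e^(5t)].
  For a 2×2 Jordan block J_2(5): exp(t · J_2(5)) = e^(5t)·(I + t·N), where N is the 2×2 nilpotent shift.

After assembling e^{tJ} and conjugating by P, we get:

e^{tM} =
  [-t*exp(5*t) + exp(5*t), 3*t*exp(5*t), 2*t*exp(5*t)]
  [-t*exp(5*t), 3*t*exp(5*t) + exp(5*t), 2*t*exp(5*t)]
  [t*exp(5*t), -3*t*exp(5*t), -2*t*exp(5*t) + exp(5*t)]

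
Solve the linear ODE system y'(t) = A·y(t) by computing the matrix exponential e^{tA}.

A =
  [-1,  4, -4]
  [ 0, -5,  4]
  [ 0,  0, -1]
e^{tA} =
  [exp(-t), exp(-t) - exp(-5*t), -exp(-t) + exp(-5*t)]
  [0, exp(-5*t), exp(-t) - exp(-5*t)]
  [0, 0, exp(-t)]

Strategy: write A = P · J · P⁻¹ where J is a Jordan canonical form, so e^{tA} = P · e^{tJ} · P⁻¹, and e^{tJ} can be computed block-by-block.

A has Jordan form
J =
  [-5,  0,  0]
  [ 0, -1,  0]
  [ 0,  0, -1]
(up to reordering of blocks).

Per-block formulas:
  For a 1×1 block at λ = -1: exp(t · [-1]) = [e^(-1t)].
  For a 1×1 block at λ = -5: exp(t · [-5]) = [e^(-5t)].

After assembling e^{tJ} and conjugating by P, we get:

e^{tA} =
  [exp(-t), exp(-t) - exp(-5*t), -exp(-t) + exp(-5*t)]
  [0, exp(-5*t), exp(-t) - exp(-5*t)]
  [0, 0, exp(-t)]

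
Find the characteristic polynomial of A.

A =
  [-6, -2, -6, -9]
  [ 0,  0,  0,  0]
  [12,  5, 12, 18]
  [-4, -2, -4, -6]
x^4

Expanding det(x·I − A) (e.g. by cofactor expansion or by noting that A is similar to its Jordan form J, which has the same characteristic polynomial as A) gives
  χ_A(x) = x^4
which factors as x^4. The eigenvalues (with algebraic multiplicities) are λ = 0 with multiplicity 4.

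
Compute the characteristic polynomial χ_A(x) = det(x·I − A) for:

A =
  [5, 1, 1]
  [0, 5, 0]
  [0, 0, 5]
x^3 - 15*x^2 + 75*x - 125

Expanding det(x·I − A) (e.g. by cofactor expansion or by noting that A is similar to its Jordan form J, which has the same characteristic polynomial as A) gives
  χ_A(x) = x^3 - 15*x^2 + 75*x - 125
which factors as (x - 5)^3. The eigenvalues (with algebraic multiplicities) are λ = 5 with multiplicity 3.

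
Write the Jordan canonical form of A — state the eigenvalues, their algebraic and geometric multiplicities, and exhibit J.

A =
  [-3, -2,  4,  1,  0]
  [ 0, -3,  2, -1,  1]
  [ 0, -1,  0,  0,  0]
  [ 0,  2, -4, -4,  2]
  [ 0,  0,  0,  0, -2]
J_1(-3) ⊕ J_1(-3) ⊕ J_2(-2) ⊕ J_1(-2)

The characteristic polynomial is
  det(x·I − A) = x^5 + 12*x^4 + 57*x^3 + 134*x^2 + 156*x + 72 = (x + 2)^3*(x + 3)^2

Eigenvalues and multiplicities (the geometric multiplicity of λ is n − rank(A − λI), which equals the number of Jordan blocks for λ):
  λ = -3: algebraic multiplicity = 2, geometric multiplicity = 2
  λ = -2: algebraic multiplicity = 3, geometric multiplicity = 2

Determining the block sizes for each eigenvalue:
  λ = -3: gm = am = 2, so every block has size 1 → block sizes [1, 1]
  λ = -2: 2 blocks summing to 3 forces exactly one block of size 2 and the rest size 1 → block sizes [2, 1]

Assembling the blocks gives a Jordan form
J =
  [-3,  0,  0,  0,  0]
  [ 0, -3,  0,  0,  0]
  [ 0,  0, -2,  1,  0]
  [ 0,  0,  0, -2,  0]
  [ 0,  0,  0,  0, -2]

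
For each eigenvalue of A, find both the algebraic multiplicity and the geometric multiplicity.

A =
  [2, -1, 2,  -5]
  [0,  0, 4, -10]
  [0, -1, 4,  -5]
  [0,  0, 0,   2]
λ = 2: alg = 4, geom = 3

Step 1 — factor the characteristic polynomial to read off the algebraic multiplicities:
  χ_A(x) = (x - 2)^4

Step 2 — compute geometric multiplicities via the rank-nullity identity g(λ) = n − rank(A − λI):
  rank(A − (2)·I) = 1, so dim ker(A − (2)·I) = n − 1 = 3

Summary:
  λ = 2: algebraic multiplicity = 4, geometric multiplicity = 3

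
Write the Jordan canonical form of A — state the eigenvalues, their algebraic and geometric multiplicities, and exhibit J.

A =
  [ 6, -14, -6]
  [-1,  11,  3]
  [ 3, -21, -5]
J_2(4) ⊕ J_1(4)

The characteristic polynomial is
  det(x·I − A) = x^3 - 12*x^2 + 48*x - 64 = (x - 4)^3

Eigenvalues and multiplicities (the geometric multiplicity of λ is n − rank(A − λI), which equals the number of Jordan blocks for λ):
  λ = 4: algebraic multiplicity = 3, geometric multiplicity = 2

Determining the block sizes for each eigenvalue:
  λ = 4: 2 blocks summing to 3 forces exactly one block of size 2 and the rest size 1 → block sizes [2, 1]

Assembling the blocks gives a Jordan form
J =
  [4, 1, 0]
  [0, 4, 0]
  [0, 0, 4]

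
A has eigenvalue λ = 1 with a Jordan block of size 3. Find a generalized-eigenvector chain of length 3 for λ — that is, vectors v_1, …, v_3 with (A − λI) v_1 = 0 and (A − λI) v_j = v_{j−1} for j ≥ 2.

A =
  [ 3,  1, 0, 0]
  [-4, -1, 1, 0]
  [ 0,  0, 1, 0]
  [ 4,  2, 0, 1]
A Jordan chain for λ = 1 of length 3:
v_1 = (1, -2, 0, 2)ᵀ
v_2 = (0, 1, 0, 0)ᵀ
v_3 = (0, 0, 1, 0)ᵀ

Let N = A − (1)·I. We want v_3 with N^3 v_3 = 0 but N^2 v_3 ≠ 0; then v_{j-1} := N · v_j for j = 3, …, 2.

Pick v_3 = (0, 0, 1, 0)ᵀ.
Then v_2 = N · v_3 = (0, 1, 0, 0)ᵀ.
Then v_1 = N · v_2 = (1, -2, 0, 2)ᵀ.

Sanity check: (A − (1)·I) v_1 = (0, 0, 0, 0)ᵀ = 0. ✓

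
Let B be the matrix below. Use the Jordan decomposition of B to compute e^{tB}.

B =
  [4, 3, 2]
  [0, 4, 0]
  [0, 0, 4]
e^{tB} =
  [exp(4*t), 3*t*exp(4*t), 2*t*exp(4*t)]
  [0, exp(4*t), 0]
  [0, 0, exp(4*t)]

Strategy: write B = P · J · P⁻¹ where J is a Jordan canonical form, so e^{tB} = P · e^{tJ} · P⁻¹, and e^{tJ} can be computed block-by-block.

B has Jordan form
J =
  [4, 1, 0]
  [0, 4, 0]
  [0, 0, 4]
(up to reordering of blocks).

Per-block formulas:
  For a 2×2 Jordan block J_2(4): exp(t · J_2(4)) = e^(4t)·(I + t·N), where N is the 2×2 nilpotent shift.
  For a 1×1 block at λ = 4: exp(t · [4]) = [e^(4t)].

After assembling e^{tJ} and conjugating by P, we get:

e^{tB} =
  [exp(4*t), 3*t*exp(4*t), 2*t*exp(4*t)]
  [0, exp(4*t), 0]
  [0, 0, exp(4*t)]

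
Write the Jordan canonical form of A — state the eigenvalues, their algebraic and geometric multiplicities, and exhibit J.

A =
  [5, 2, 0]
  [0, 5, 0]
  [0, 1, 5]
J_2(5) ⊕ J_1(5)

The characteristic polynomial is
  det(x·I − A) = x^3 - 15*x^2 + 75*x - 125 = (x - 5)^3

Eigenvalues and multiplicities (the geometric multiplicity of λ is n − rank(A − λI), which equals the number of Jordan blocks for λ):
  λ = 5: algebraic multiplicity = 3, geometric multiplicity = 2

Determining the block sizes for each eigenvalue:
  λ = 5: 2 blocks summing to 3 forces exactly one block of size 2 and the rest size 1 → block sizes [2, 1]

Assembling the blocks gives a Jordan form
J =
  [5, 1, 0]
  [0, 5, 0]
  [0, 0, 5]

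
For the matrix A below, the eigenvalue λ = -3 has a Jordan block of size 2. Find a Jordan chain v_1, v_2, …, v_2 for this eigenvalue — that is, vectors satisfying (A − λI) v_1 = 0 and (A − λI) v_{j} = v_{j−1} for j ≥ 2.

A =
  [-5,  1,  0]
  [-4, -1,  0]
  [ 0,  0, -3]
A Jordan chain for λ = -3 of length 2:
v_1 = (-2, -4, 0)ᵀ
v_2 = (1, 0, 0)ᵀ

Let N = A − (-3)·I. We want v_2 with N^2 v_2 = 0 but N^1 v_2 ≠ 0; then v_{j-1} := N · v_j for j = 2, …, 2.

Pick v_2 = (1, 0, 0)ᵀ.
Then v_1 = N · v_2 = (-2, -4, 0)ᵀ.

Sanity check: (A − (-3)·I) v_1 = (0, 0, 0)ᵀ = 0. ✓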